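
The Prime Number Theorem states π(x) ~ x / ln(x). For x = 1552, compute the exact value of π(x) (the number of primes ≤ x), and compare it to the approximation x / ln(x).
π(1552) = 244;  x/ln(x) ≈ 211.23;  relative error ≈ 13.43%.

Directly count primes up to 1552: π(1552) = 244. The PNT approximation gives 1552/ln(1552) ≈ 1552/7.34730 ≈ 211.23. Relative error (π(x) − x/ln(x)) / π(x) ≈ 13.43%; the approximation is known to undercount slightly (Li(x) is a better estimate).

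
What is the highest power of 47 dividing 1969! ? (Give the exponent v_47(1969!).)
v_47(1969!) = 41

Legendre's formula: v_p(n!) = Σ_{k ≥ 1} ⌊n / p^k⌋. For p = 47, n = 1969, the terms are:
  ⌊1969/47^1⌋ = ⌊1969/47⌋ = 41
(the next term ⌊1969/47^2⌋ = 0, terminating the sum). Summing: v_47(1969!) = 41 = 41.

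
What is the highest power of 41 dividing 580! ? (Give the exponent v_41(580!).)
v_41(580!) = 14

Legendre's formula: v_p(n!) = Σ_{k ≥ 1} ⌊n / p^k⌋. For p = 41, n = 580, the terms are:
  ⌊580/41^1⌋ = ⌊580/41⌋ = 14
(the next term ⌊580/41^2⌋ = 0, terminating the sum). Summing: v_41(580!) = 14 = 14.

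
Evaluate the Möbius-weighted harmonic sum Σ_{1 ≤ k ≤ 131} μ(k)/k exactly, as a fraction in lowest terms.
Σ μ(k)/k = -4282394934202784040475989054340166706696769726931/525896479052627740771371797072411912900610967452630

Values of μ(k) for 1 ≤ k ≤ 131: μ(1) = 1, μ(2) = -1, μ(3) = -1, μ(5) = -1, μ(6) = 1, μ(7) = -1, μ(10) = 1, μ(11) = -1, μ(13) = -1, μ(14) = 1, μ(15) = 1, μ(17) = -1, μ(19) = -1, μ(21) = 1, μ(22) = 1, μ(23) = -1, μ(26) = 1, μ(29) = -1, μ(30) = -1, μ(31) = -1, μ(33) = 1, μ(34) = 1, μ(35) = 1, μ(37) = -1, μ(38) = 1, μ(39) = 1, μ(41) = -1, μ(42) = -1, μ(43) = -1, μ(46) = 1, μ(47) = -1, μ(51) = 1, μ(53) = -1, μ(55) = 1, μ(57) = 1, μ(58) = 1, μ(59) = -1, μ(61) = -1, μ(62) = 1, μ(65) = 1, μ(66) = -1, μ(67) = -1, μ(69) = 1, μ(70) = -1, μ(71) = -1, μ(73) = -1, μ(74) = 1, μ(77) = 1, μ(78) = -1, μ(79) = -1, μ(82) = 1, μ(83) = -1, μ(85) = 1, μ(86) = 1, μ(87) = 1, μ(89) = -1, μ(91) = 1, μ(93) = 1, μ(94) = 1, μ(95) = 1, μ(97) = -1, μ(101) = -1, μ(102) = -1, μ(103) = -1, μ(105) = -1, μ(106) = 1, μ(107) = -1, μ(109) = -1, μ(110) = -1, μ(111) = 1, μ(113) = -1, μ(114) = -1, μ(115) = 1, μ(118) = 1, μ(119) = 1, μ(122) = 1, μ(123) = 1, μ(127) = -1, μ(129) = 1, μ(130) = -1, μ(131) = -1, with μ = 0 on non-squarefree integers. Summing μ(k)/k for k where μ(k) ≠ 0 gives -4282394934202784040475989054340166706696769726931/525896479052627740771371797072411912900610967452630 ≈ -0.0081. (PNT ⟺ this sum → 0 as n → ∞.)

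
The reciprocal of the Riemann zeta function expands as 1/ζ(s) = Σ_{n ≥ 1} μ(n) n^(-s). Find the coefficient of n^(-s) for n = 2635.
μ(2635) = -1

Factor n = 2635 = 5 · 17 · 31. μ(n) = 0 if any exponent ≥ 2 (not squarefree); otherwise μ(n) = (−1)^{ω(n)} where ω(n) is the number of distinct prime factors. Applying: μ(2635) = -1.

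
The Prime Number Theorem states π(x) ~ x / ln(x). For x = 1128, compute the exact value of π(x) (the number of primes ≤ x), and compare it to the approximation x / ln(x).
π(1128) = 188;  x/ln(x) ≈ 160.50;  relative error ≈ 14.63%.

Directly count primes up to 1128: π(1128) = 188. The PNT approximation gives 1128/ln(1128) ≈ 1128/7.02820 ≈ 160.50. Relative error (π(x) − x/ln(x)) / π(x) ≈ 14.63%; the approximation is known to undercount slightly (Li(x) is a better estimate).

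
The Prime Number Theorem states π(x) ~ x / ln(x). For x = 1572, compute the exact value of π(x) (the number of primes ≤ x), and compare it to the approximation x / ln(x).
π(1572) = 248;  x/ln(x) ≈ 213.58;  relative error ≈ 13.88%.

Directly count primes up to 1572: π(1572) = 248. The PNT approximation gives 1572/ln(1572) ≈ 1572/7.36010 ≈ 213.58. Relative error (π(x) − x/ln(x)) / π(x) ≈ 13.88%; the approximation is known to undercount slightly (Li(x) is a better estimate).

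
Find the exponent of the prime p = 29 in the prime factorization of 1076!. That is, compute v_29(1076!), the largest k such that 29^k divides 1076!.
v_29(1076!) = 38

Legendre's formula: v_p(n!) = Σ_{k ≥ 1} ⌊n / p^k⌋. For p = 29, n = 1076, the terms are:
  ⌊1076/29^1⌋ = ⌊1076/29⌋ = 37
  ⌊1076/29^2⌋ = ⌊1076/841⌋ = 1
(the next term ⌊1076/29^3⌋ = 0, terminating the sum). Summing: v_29(1076!) = 37 + 1 = 38.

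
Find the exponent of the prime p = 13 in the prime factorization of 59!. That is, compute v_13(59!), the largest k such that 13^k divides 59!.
v_13(59!) = 4

Legendre's formula: v_p(n!) = Σ_{k ≥ 1} ⌊n / p^k⌋. For p = 13, n = 59, the terms are:
  ⌊59/13^1⌋ = ⌊59/13⌋ = 4
(the next term ⌊59/13^2⌋ = 0, terminating the sum). Summing: v_13(59!) = 4 = 4.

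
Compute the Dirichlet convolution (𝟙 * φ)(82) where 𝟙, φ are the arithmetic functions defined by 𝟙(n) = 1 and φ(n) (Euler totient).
(𝟙 * φ)(82) = 82

Divisors of 82: [1, 2, 41, 82]. For each d | 82:
  d = 1: 𝟙(1) · φ(82/1) = 1 · 40 = 40
  d = 2: 𝟙(2) · φ(82/2) = 1 · 40 = 40
  d = 41: 𝟙(41) · φ(82/41) = 1 · 1 = 1
  d = 82: 𝟙(82) · φ(82/82) = 1 · 1 = 1
Summing: (𝟙 * φ)(82) = 40 + 40 + 1 + 1 = 82.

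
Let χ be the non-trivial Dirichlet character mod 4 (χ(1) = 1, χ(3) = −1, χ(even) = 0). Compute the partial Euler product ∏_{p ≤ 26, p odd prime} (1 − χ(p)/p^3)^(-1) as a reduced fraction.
∏ = 177358697820836675/183046656872153088

The odd primes p ≤ 26 are [3, 5, 7, 11, 13, 17, 19, 23]. For each, χ(p) = 1 if p ≡ 1 mod 4, χ(p) = −1 if p ≡ 3 mod 4. Taking (1 − χ(p)/p^3)^(-1) = p^3/(p^3 − χ(p)): (1 − (-1)/3^3)^(-1) · (1 − (1)/5^3)^(-1) · (1 − (-1)/7^3)^(-1) · (1 − (-1)/11^3)^(-1) · (1 − (1)/13^3)^(-1) · (1 − (1)/17^3)^(-1) · (1 − (-1)/19^3)^(-1) · (1 − (-1)/23^3)^(-1) = 177358697820836675/183046656872153088.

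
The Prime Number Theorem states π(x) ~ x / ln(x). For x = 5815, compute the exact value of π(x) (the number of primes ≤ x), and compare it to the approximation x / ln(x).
π(5815) = 763;  x/ln(x) ≈ 670.84;  relative error ≈ 12.08%.

Directly count primes up to 5815: π(5815) = 763. The PNT approximation gives 5815/ln(5815) ≈ 5815/8.66820 ≈ 670.84. Relative error (π(x) − x/ln(x)) / π(x) ≈ 12.08%; the approximation is known to undercount slightly (Li(x) is a better estimate).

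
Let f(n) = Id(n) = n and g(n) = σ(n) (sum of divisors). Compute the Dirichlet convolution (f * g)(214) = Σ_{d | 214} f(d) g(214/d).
(Id * σ)(214) = 1075

Divisors of 214: [1, 2, 107, 214]. For each d | 214:
  d = 1: Id(1) · σ(214/1) = 1 · 324 = 324
  d = 2: Id(2) · σ(214/2) = 2 · 108 = 216
  d = 107: Id(107) · σ(214/107) = 107 · 3 = 321
  d = 214: Id(214) · σ(214/214) = 214 · 1 = 214
Summing: (Id * σ)(214) = 324 + 216 + 321 + 214 = 1075.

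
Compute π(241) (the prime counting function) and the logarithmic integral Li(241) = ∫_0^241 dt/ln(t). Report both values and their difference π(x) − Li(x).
π(241) = 53;  Li(241) ≈ 57.79;  π(x) − Li(x) ≈ -4.79.

Direct count of primes ≤ 241 gives π(241) = 53. Numerical evaluation of the logarithmic integral gives Li(241) ≈ 57.79. The difference π(x) − Li(x) ≈ -4.79 is typically negative for small/moderate x (Li(x) overestimates), though Littlewood's theorem shows this sign changes infinitely often.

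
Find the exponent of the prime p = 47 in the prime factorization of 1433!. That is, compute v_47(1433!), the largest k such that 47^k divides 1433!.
v_47(1433!) = 30

Legendre's formula: v_p(n!) = Σ_{k ≥ 1} ⌊n / p^k⌋. For p = 47, n = 1433, the terms are:
  ⌊1433/47^1⌋ = ⌊1433/47⌋ = 30
(the next term ⌊1433/47^2⌋ = 0, terminating the sum). Summing: v_47(1433!) = 30 = 30.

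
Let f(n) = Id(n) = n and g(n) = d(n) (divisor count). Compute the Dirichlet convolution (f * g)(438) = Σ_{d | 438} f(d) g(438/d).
(Id * d)(438) = 1500

Divisors of 438: [1, 2, 3, 6, 73, 146, 219, 438]. For each d | 438:
  d = 1: Id(1) · d(438/1) = 1 · 8 = 8
  d = 2: Id(2) · d(438/2) = 2 · 4 = 8
  d = 3: Id(3) · d(438/3) = 3 · 4 = 12
  d = 6: Id(6) · d(438/6) = 6 · 2 = 12
  d = 73: Id(73) · d(438/73) = 73 · 4 = 292
  d = 146: Id(146) · d(438/146) = 146 · 2 = 292
  d = 219: Id(219) · d(438/219) = 219 · 2 = 438
  d = 438: Id(438) · d(438/438) = 438 · 1 = 438
Summing: (Id * d)(438) = 8 + 8 + 12 + 12 + 292 + 292 + 438 + 438 = 1500.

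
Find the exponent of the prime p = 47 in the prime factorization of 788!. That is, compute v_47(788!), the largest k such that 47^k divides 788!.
v_47(788!) = 16

Legendre's formula: v_p(n!) = Σ_{k ≥ 1} ⌊n / p^k⌋. For p = 47, n = 788, the terms are:
  ⌊788/47^1⌋ = ⌊788/47⌋ = 16
(the next term ⌊788/47^2⌋ = 0, terminating the sum). Summing: v_47(788!) = 16 = 16.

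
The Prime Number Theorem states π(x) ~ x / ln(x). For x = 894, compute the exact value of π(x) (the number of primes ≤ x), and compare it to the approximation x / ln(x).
π(894) = 154;  x/ln(x) ≈ 131.55;  relative error ≈ 14.58%.

Directly count primes up to 894: π(894) = 154. The PNT approximation gives 894/ln(894) ≈ 894/6.79571 ≈ 131.55. Relative error (π(x) − x/ln(x)) / π(x) ≈ 14.58%; the approximation is known to undercount slightly (Li(x) is a better estimate).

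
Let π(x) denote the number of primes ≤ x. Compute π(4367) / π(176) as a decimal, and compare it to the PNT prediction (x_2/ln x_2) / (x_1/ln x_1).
π(4367)/π(176) = 596/40 ≈ 14.9000;  PNT prediction ≈ 15.3060.

π(176) = 40 and π(4367) = 596, so π(4367)/π(176) ≈ 14.9000. The PNT-predicted ratio is (4367/ln(4367)) / (176/ln(176)) ≈ 15.3060. The two agree to within a few percent, as expected.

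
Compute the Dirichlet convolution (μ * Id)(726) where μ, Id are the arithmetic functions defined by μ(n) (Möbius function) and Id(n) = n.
(μ * Id)(726) = 220

Divisors of 726: [1, 2, 3, 6, 11, 22, 33, 66, 121, 242, 363, 726]. For each d | 726:
  d = 1: μ(1) · Id(726/1) = 1 · 726 = 726
  d = 2: μ(2) · Id(726/2) = -1 · 363 = -363
  d = 3: μ(3) · Id(726/3) = -1 · 242 = -242
  d = 6: μ(6) · Id(726/6) = 1 · 121 = 121
  d = 11: μ(11) · Id(726/11) = -1 · 66 = -66
  d = 22: μ(22) · Id(726/22) = 1 · 33 = 33
  d = 33: μ(33) · Id(726/33) = 1 · 22 = 22
  d = 66: μ(66) · Id(726/66) = -1 · 11 = -11
  d = 121: μ(121) · Id(726/121) = 0 · 6 = 0
  d = 242: μ(242) · Id(726/242) = 0 · 3 = 0
  d = 363: μ(363) · Id(726/363) = 0 · 2 = 0
  d = 726: μ(726) · Id(726/726) = 0 · 1 = 0
Summing: (μ * Id)(726) = 726 + -363 + -242 + 121 + -66 + 33 + 22 + -11 + 0 + 0 + 0 + 0 = 220.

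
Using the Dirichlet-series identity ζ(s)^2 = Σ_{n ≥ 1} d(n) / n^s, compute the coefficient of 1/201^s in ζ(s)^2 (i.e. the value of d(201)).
d(201) = 4

ζ(s)^2 = (Σ 1/m^s)(Σ 1/k^s). The coefficient of 1/n^s in the product is the number of ordered pairs (m, k) with mk = n, which equals d(n). For n = 201, divisors are [1, 3, 67, 201], so d(201) = 4.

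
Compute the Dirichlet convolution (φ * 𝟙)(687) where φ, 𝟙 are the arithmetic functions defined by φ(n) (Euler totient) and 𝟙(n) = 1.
(φ * 𝟙)(687) = 687

Divisors of 687: [1, 3, 229, 687]. For each d | 687:
  d = 1: φ(1) · 𝟙(687/1) = 1 · 1 = 1
  d = 3: φ(3) · 𝟙(687/3) = 2 · 1 = 2
  d = 229: φ(229) · 𝟙(687/229) = 228 · 1 = 228
  d = 687: φ(687) · 𝟙(687/687) = 456 · 1 = 456
Summing: (φ * 𝟙)(687) = 1 + 2 + 228 + 456 = 687.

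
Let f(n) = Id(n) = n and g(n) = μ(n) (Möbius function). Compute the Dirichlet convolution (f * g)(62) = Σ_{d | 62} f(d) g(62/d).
(Id * μ)(62) = 30

Divisors of 62: [1, 2, 31, 62]. For each d | 62:
  d = 1: Id(1) · μ(62/1) = 1 · 1 = 1
  d = 2: Id(2) · μ(62/2) = 2 · -1 = -2
  d = 31: Id(31) · μ(62/31) = 31 · -1 = -31
  d = 62: Id(62) · μ(62/62) = 62 · 1 = 62
Summing: (Id * μ)(62) = 1 + -2 + -31 + 62 = 30.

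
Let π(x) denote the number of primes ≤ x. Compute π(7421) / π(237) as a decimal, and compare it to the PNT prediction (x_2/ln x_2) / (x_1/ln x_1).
π(7421)/π(237) = 941/51 ≈ 18.4510;  PNT prediction ≈ 19.2118.

π(237) = 51 and π(7421) = 941, so π(7421)/π(237) ≈ 18.4510. The PNT-predicted ratio is (7421/ln(7421)) / (237/ln(237)) ≈ 19.2118. The two agree to within a few percent, as expected.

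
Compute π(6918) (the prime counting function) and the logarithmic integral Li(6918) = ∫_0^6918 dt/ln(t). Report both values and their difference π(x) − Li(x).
π(6918) = 890;  Li(6918) ≈ 905.06;  π(x) − Li(x) ≈ -15.06.

Direct count of primes ≤ 6918 gives π(6918) = 890. Numerical evaluation of the logarithmic integral gives Li(6918) ≈ 905.06. The difference π(x) − Li(x) ≈ -15.06 is typically negative for small/moderate x (Li(x) overestimates), though Littlewood's theorem shows this sign changes infinitely often.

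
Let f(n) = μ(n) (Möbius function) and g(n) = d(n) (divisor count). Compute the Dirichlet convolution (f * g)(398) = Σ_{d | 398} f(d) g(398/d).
(μ * d)(398) = 1

Divisors of 398: [1, 2, 199, 398]. For each d | 398:
  d = 1: μ(1) · d(398/1) = 1 · 4 = 4
  d = 2: μ(2) · d(398/2) = -1 · 2 = -2
  d = 199: μ(199) · d(398/199) = -1 · 2 = -2
  d = 398: μ(398) · d(398/398) = 1 · 1 = 1
Summing: (μ * d)(398) = 4 + -2 + -2 + 1 = 1.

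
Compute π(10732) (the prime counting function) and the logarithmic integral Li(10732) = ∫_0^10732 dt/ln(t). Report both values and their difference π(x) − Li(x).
π(10732) = 1308;  Li(10732) ≈ 1325.31;  π(x) − Li(x) ≈ -17.31.

Direct count of primes ≤ 10732 gives π(10732) = 1308. Numerical evaluation of the logarithmic integral gives Li(10732) ≈ 1325.31. The difference π(x) − Li(x) ≈ -17.31 is typically negative for small/moderate x (Li(x) overestimates), though Littlewood's theorem shows this sign changes infinitely often.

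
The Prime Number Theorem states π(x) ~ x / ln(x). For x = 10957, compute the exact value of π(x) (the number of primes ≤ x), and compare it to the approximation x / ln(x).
π(10957) = 1331;  x/ln(x) ≈ 1177.95;  relative error ≈ 11.50%.

Directly count primes up to 10957: π(10957) = 1331. The PNT approximation gives 10957/ln(10957) ≈ 10957/9.30173 ≈ 1177.95. Relative error (π(x) − x/ln(x)) / π(x) ≈ 11.50%; the approximation is known to undercount slightly (Li(x) is a better estimate).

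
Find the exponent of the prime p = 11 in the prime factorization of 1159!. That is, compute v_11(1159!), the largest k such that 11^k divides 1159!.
v_11(1159!) = 114

Legendre's formula: v_p(n!) = Σ_{k ≥ 1} ⌊n / p^k⌋. For p = 11, n = 1159, the terms are:
  ⌊1159/11^1⌋ = ⌊1159/11⌋ = 105
  ⌊1159/11^2⌋ = ⌊1159/121⌋ = 9
(the next term ⌊1159/11^3⌋ = 0, terminating the sum). Summing: v_11(1159!) = 105 + 9 = 114.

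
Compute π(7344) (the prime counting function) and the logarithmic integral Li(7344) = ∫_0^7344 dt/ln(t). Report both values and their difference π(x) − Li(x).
π(7344) = 935;  Li(7344) ≈ 953.08;  π(x) − Li(x) ≈ -18.08.

Direct count of primes ≤ 7344 gives π(7344) = 935. Numerical evaluation of the logarithmic integral gives Li(7344) ≈ 953.08. The difference π(x) − Li(x) ≈ -18.08 is typically negative for small/moderate x (Li(x) overestimates), though Littlewood's theorem shows this sign changes infinitely often.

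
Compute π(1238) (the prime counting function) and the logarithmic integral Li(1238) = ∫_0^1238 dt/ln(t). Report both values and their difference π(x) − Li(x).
π(1238) = 203;  Li(1238) ≈ 211.52;  π(x) − Li(x) ≈ -8.52.

Direct count of primes ≤ 1238 gives π(1238) = 203. Numerical evaluation of the logarithmic integral gives Li(1238) ≈ 211.52. The difference π(x) − Li(x) ≈ -8.52 is typically negative for small/moderate x (Li(x) overestimates), though Littlewood's theorem shows this sign changes infinitely often.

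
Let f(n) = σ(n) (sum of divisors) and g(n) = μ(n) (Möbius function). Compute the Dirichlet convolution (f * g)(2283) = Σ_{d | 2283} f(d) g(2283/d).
(σ * μ)(2283) = 2283

Divisors of 2283: [1, 3, 761, 2283]. For each d | 2283:
  d = 1: σ(1) · μ(2283/1) = 1 · 1 = 1
  d = 3: σ(3) · μ(2283/3) = 4 · -1 = -4
  d = 761: σ(761) · μ(2283/761) = 762 · -1 = -762
  d = 2283: σ(2283) · μ(2283/2283) = 3048 · 1 = 3048
Summing: (σ * μ)(2283) = 1 + -4 + -762 + 3048 = 2283.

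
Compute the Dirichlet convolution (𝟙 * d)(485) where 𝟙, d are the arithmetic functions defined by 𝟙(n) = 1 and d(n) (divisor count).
(𝟙 * d)(485) = 9

Divisors of 485: [1, 5, 97, 485]. For each d | 485:
  d = 1: 𝟙(1) · d(485/1) = 1 · 4 = 4
  d = 5: 𝟙(5) · d(485/5) = 1 · 2 = 2
  d = 97: 𝟙(97) · d(485/97) = 1 · 2 = 2
  d = 485: 𝟙(485) · d(485/485) = 1 · 1 = 1
Summing: (𝟙 * d)(485) = 4 + 2 + 2 + 1 = 9.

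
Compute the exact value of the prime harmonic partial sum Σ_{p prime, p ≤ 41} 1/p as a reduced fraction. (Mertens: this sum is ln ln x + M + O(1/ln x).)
Σ 1/p = 492007393304957/304250263527210

π(41) = 13, so the primes ≤ 41 are [2, 3, 5, 7, 11, 13, 17, 19, 23, 29, 31, 37, 41]. Summing 1/p over these primes: 492007393304957/304250263527210 ≈ 1.6171. Mertens estimate ln ln(41) + 0.2615 ≈ 1.5735.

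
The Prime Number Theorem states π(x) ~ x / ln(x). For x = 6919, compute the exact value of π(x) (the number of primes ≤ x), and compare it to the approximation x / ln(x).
π(6919) = 890;  x/ln(x) ≈ 782.51;  relative error ≈ 12.08%.

Directly count primes up to 6919: π(6919) = 890. The PNT approximation gives 6919/ln(6919) ≈ 6919/8.84203 ≈ 782.51. Relative error (π(x) − x/ln(x)) / π(x) ≈ 12.08%; the approximation is known to undercount slightly (Li(x) is a better estimate).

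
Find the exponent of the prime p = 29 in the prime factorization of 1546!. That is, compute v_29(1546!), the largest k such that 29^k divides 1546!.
v_29(1546!) = 54

Legendre's formula: v_p(n!) = Σ_{k ≥ 1} ⌊n / p^k⌋. For p = 29, n = 1546, the terms are:
  ⌊1546/29^1⌋ = ⌊1546/29⌋ = 53
  ⌊1546/29^2⌋ = ⌊1546/841⌋ = 1
(the next term ⌊1546/29^3⌋ = 0, terminating the sum). Summing: v_29(1546!) = 53 + 1 = 54.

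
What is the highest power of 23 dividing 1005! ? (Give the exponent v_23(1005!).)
v_23(1005!) = 44

Legendre's formula: v_p(n!) = Σ_{k ≥ 1} ⌊n / p^k⌋. For p = 23, n = 1005, the terms are:
  ⌊1005/23^1⌋ = ⌊1005/23⌋ = 43
  ⌊1005/23^2⌋ = ⌊1005/529⌋ = 1
(the next term ⌊1005/23^3⌋ = 0, terminating the sum). Summing: v_23(1005!) = 43 + 1 = 44.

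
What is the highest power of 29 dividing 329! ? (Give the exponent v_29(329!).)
v_29(329!) = 11

Legendre's formula: v_p(n!) = Σ_{k ≥ 1} ⌊n / p^k⌋. For p = 29, n = 329, the terms are:
  ⌊329/29^1⌋ = ⌊329/29⌋ = 11
(the next term ⌊329/29^2⌋ = 0, terminating the sum). Summing: v_29(329!) = 11 = 11.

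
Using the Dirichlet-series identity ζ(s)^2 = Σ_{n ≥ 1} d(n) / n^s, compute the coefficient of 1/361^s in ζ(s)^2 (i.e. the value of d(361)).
d(361) = 3

ζ(s)^2 = (Σ 1/m^s)(Σ 1/k^s). The coefficient of 1/n^s in the product is the number of ordered pairs (m, k) with mk = n, which equals d(n). For n = 361, divisors are [1, 19, 361], so d(361) = 3.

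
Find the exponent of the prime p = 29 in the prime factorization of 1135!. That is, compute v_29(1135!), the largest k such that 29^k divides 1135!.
v_29(1135!) = 40

Legendre's formula: v_p(n!) = Σ_{k ≥ 1} ⌊n / p^k⌋. For p = 29, n = 1135, the terms are:
  ⌊1135/29^1⌋ = ⌊1135/29⌋ = 39
  ⌊1135/29^2⌋ = ⌊1135/841⌋ = 1
(the next term ⌊1135/29^3⌋ = 0, terminating the sum). Summing: v_29(1135!) = 39 + 1 = 40.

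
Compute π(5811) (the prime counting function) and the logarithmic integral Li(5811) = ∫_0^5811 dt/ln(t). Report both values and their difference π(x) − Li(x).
π(5811) = 762;  Li(5811) ≈ 778.65;  π(x) − Li(x) ≈ -16.65.

Direct count of primes ≤ 5811 gives π(5811) = 762. Numerical evaluation of the logarithmic integral gives Li(5811) ≈ 778.65. The difference π(x) − Li(x) ≈ -16.65 is typically negative for small/moderate x (Li(x) overestimates), though Littlewood's theorem shows this sign changes infinitely often.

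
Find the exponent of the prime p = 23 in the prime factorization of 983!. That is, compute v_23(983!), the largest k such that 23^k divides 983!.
v_23(983!) = 43

Legendre's formula: v_p(n!) = Σ_{k ≥ 1} ⌊n / p^k⌋. For p = 23, n = 983, the terms are:
  ⌊983/23^1⌋ = ⌊983/23⌋ = 42
  ⌊983/23^2⌋ = ⌊983/529⌋ = 1
(the next term ⌊983/23^3⌋ = 0, terminating the sum). Summing: v_23(983!) = 42 + 1 = 43.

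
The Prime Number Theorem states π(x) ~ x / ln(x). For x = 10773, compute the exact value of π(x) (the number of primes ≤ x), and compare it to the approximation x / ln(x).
π(10773) = 1312;  x/ln(x) ≈ 1160.28;  relative error ≈ 11.56%.

Directly count primes up to 10773: π(10773) = 1312. The PNT approximation gives 10773/ln(10773) ≈ 10773/9.28480 ≈ 1160.28. Relative error (π(x) − x/ln(x)) / π(x) ≈ 11.56%; the approximation is known to undercount slightly (Li(x) is a better estimate).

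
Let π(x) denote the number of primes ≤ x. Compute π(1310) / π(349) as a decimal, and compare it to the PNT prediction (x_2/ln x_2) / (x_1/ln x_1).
π(1310)/π(349) = 214/70 ≈ 3.0571;  PNT prediction ≈ 3.0619.

π(349) = 70 and π(1310) = 214, so π(1310)/π(349) ≈ 3.0571. The PNT-predicted ratio is (1310/ln(1310)) / (349/ln(349)) ≈ 3.0619. The two agree to within a few percent, as expected.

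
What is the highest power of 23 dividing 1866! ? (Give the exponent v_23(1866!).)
v_23(1866!) = 84

Legendre's formula: v_p(n!) = Σ_{k ≥ 1} ⌊n / p^k⌋. For p = 23, n = 1866, the terms are:
  ⌊1866/23^1⌋ = ⌊1866/23⌋ = 81
  ⌊1866/23^2⌋ = ⌊1866/529⌋ = 3
(the next term ⌊1866/23^3⌋ = 0, terminating the sum). Summing: v_23(1866!) = 81 + 3 = 84.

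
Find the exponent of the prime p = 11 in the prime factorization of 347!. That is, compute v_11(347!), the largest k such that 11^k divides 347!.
v_11(347!) = 33

Legendre's formula: v_p(n!) = Σ_{k ≥ 1} ⌊n / p^k⌋. For p = 11, n = 347, the terms are:
  ⌊347/11^1⌋ = ⌊347/11⌋ = 31
  ⌊347/11^2⌋ = ⌊347/121⌋ = 2
(the next term ⌊347/11^3⌋ = 0, terminating the sum). Summing: v_11(347!) = 31 + 2 = 33.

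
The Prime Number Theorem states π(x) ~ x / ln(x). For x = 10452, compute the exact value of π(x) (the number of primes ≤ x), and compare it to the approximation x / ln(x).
π(10452) = 1277;  x/ln(x) ≈ 1129.39;  relative error ≈ 11.56%.

Directly count primes up to 10452: π(10452) = 1277. The PNT approximation gives 10452/ln(10452) ≈ 10452/9.25455 ≈ 1129.39. Relative error (π(x) − x/ln(x)) / π(x) ≈ 11.56%; the approximation is known to undercount slightly (Li(x) is a better estimate).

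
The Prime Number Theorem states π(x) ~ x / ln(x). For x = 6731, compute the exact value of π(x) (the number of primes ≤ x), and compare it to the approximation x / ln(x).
π(6731) = 867;  x/ln(x) ≈ 763.63;  relative error ≈ 11.92%.

Directly count primes up to 6731: π(6731) = 867. The PNT approximation gives 6731/ln(6731) ≈ 6731/8.81448 ≈ 763.63. Relative error (π(x) − x/ln(x)) / π(x) ≈ 11.92%; the approximation is known to undercount slightly (Li(x) is a better estimate).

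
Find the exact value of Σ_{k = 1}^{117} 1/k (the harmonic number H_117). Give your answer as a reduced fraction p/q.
H_117 = 92871598140184128096692969865041386290666258684529/17379782769567790172972927968296006432665936992320

Direct summation: H_117 = 1 + 1/2 + ... + 1/117. The least common denominator is lcm(1, ..., 117) = 955888052326228459513511038256280353796626534577600; over this denominator the numerator is 955888052326228459513511038256280353796626534577600 + 477944026163114229756755519128140176898313267288800 + 318629350775409486504503679418760117932208844859200 + 238972013081557114878377759564070088449156633644400 + 191177610465245691902702207651256070759325306915520 + 159314675387704743252251839709380058966104422429600 + 136555436046604065644787291179468621970946647796800 + 119486006540778557439188879782035044224578316822200 + 106209783591803162168167893139586705977402948286400 + 95588805232622845951351103825628035379662653457760 + 86898913847838950864864639841480032163329684961600 + 79657337693852371626125919854690029483052211214800 + 73529850178940650731808541404329257984355887275200 + 68277718023302032822393645589734310985473323898400 + 63725870155081897300900735883752023586441768971840 + 59743003270389278719594439891017522112289158411100 + 56228708960366379971383002250369432576272149092800 + 53104891795901581084083946569793352988701474143200 + 50309897490854129448079528329277913357717186030400 + 47794402616311422975675551912814017689831326728880 + 45518478682201355214929097059822873990315549265600 + 43449456923919475432432319920740016081664842480800 + 41560350101140367804935262532881754512896805851200 + 39828668846926185813062959927345014741526105607400 + 38235522093049138380540441530251214151865061383104 + 36764925089470325365904270702164628992177943637600 + 35403261197267720722722631046528901992467649428800 + 34138859011651016411196822794867155492736661949200 + 32961656976766498603914173732975184613676777054400 + 31862935077540948650450367941876011793220884485920 + 30835098462136401919790678653428398509568597889600 + 29871501635194639359797219945508761056144579205550 + 28966304615946316954954879947160010721109894987200 + 28114354480183189985691501125184716288136074546400 + 27311087209320813128957458235893724394189329559360 + 26552445897950790542041973284896676494350737071600 + 25834812225033201608473271304223793345854771204800 + 25154948745427064724039764164638956678858593015200 + 24509950059646883577269513801443085994785295758400 + 23897201308155711487837775956407008844915663364440 + 23314342739664108768622220445275130580405525233600 + 22759239341100677607464548529911436995157774632800 + 22229954705261126965430489261773961716200617083200 + 21724728461959737716216159960370008040832421240400 + 21241956718360632433633578627917341195480589657280 + 20780175050570183902467631266440877256448402925600 + 20338043666515499138585341239495326676523968820800 + 19914334423463092906531479963672507370763052803700 + 19507919435229152234969613025638374567278092542400 + 19117761046524569190270220765125607075932530691552 + 18742902986788793323794334083456477525424049697600 + 18382462544735162682952135351082314496088971818800 + 18035623628796763387047378080307176486728802539200 + 17701630598633860361361315523264450996233824714400 + 17379782769567790172972927968296006432665936992320 + 17069429505825508205598411397433577746368330974600 + 16769965830284709816026509443092637785905728676800 + 16480828488383249301957086866487592306838388527200 + 16201492412308956940906966750106446674519093806400 + 15931467538770474325225183970938005896610442242960 + 15670295939774237041205098987807874652403713681600 + 15417549231068200959895339326714199254784298944800 + 15172826227400451738309699019940957996771849755200 + 14935750817597319679898609972754380528072289602775 + 14705970035788130146361708280865851596871177455040 + 14483152307973158477477439973580005360554947493600 + 14266985855615350141992702063526572444725769172800 + 14057177240091594992845750562592358144068037273200 + 13853450033713455934978420844293918170965601950400 + 13655543604660406564478729117946862197094664779680 + 13463212004594767035401563919102540194318683585600 + 13276222948975395271020986642448338247175368535800 + 13094356881181211774157685455565484298583925131200 + 12917406112516600804236635652111896672927385602400 + 12745174031016379460180147176750404717288353794368 + 12577474372713532362019882082319478339429296507600 + 12414130549691278694980662834497147451904240708800 + 12254975029823441788634756900721542997392647879200 + 12099848763623145057133051117168105744261095374400 + 11948600654077855743918887978203504422457831682220 + 11801087065755906907574210348842967330822549809600 + 11657171369832054384311110222637565290202762616800 + 11516723522002752524259169135617835587911163067200 + 11379619670550338803732274264955718497578887316400 + 11245741792073275994276600450073886515254429818560 + 11114977352630563482715244630886980858100308541600 + 10987218992255499534638057910991728204558925684800 + 10862364230979868858108079980185004020416210620200 + 10740315194676724264196753238834610716816028478400 + 10620978359180316216816789313958670597740294828640 + 10504264311277235818829791629189893997765126753600 + 10390087525285091951233815633220438628224201462800 + 10278366154045467306596892884476132836522865963200 + 10169021833257749569292670619747663338261984410400 + 10061979498170825889615905665855582671543437206080 + 9957167211731546453265739981836253685381526401850 + 9854516003363179994984649878930725296872438500800 + 9753959717614576117484806512819187283639046271200 + 9655434871982105651651626649053336907036631662400 + 9558880523262284595135110382562803537966265345776 + 9464238141843846133797138992636439146501252817600 + 9371451493394396661897167041728238762712024848800 + 9280466527439111257412728526760003434918704219200 + 9191231272367581341476067675541157248044485909400 + 9103695736440271042985819411964574798063109853120 + 9017811814398381693523689040153588243364401269600 + 8933533199310546350593561105198881811183425556800 + 8850815299316930180680657761632225498116912357200 + 8769615158956224399206523286754865631161711326400 + 8689891384783895086486463984148003216332968496160 + 8611604075011067202824423768074597781951590401600 + 8534714752912754102799205698716788873184165487300 + 8459186303771933270031071135011330564571916235200 + 8384982915142354908013254721546318892952864338400 + 8312070020228073560987052506576350902579361170240 + 8240414244191624650978543433243796153419194263600 + 8169983353215627859089837933814361998261765252800 = 5107937897710127045318113342577276245986644227649095, so H_117 = 5107937897710127045318113342577276245986644227649095/955888052326228459513511038256280353796626534577600; reducing by gcd(5107937897710127045318113342577276245986644227649095, 955888052326228459513511038256280353796626534577600) = 55 gives 92871598140184128096692969865041386290666258684529/17379782769567790172972927968296006432665936992320 ≈ 5.34366. (The PNT-adjacent estimate ln(117) + γ ≈ 5.33939 matches within O(1/n).)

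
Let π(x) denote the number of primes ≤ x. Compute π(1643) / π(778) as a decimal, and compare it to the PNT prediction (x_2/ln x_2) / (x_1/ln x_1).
π(1643)/π(778) = 259/137 ≈ 1.8905;  PNT prediction ≈ 1.8986.

π(778) = 137 and π(1643) = 259, so π(1643)/π(778) ≈ 1.8905. The PNT-predicted ratio is (1643/ln(1643)) / (778/ln(778)) ≈ 1.8986. The two agree to within a few percent, as expected.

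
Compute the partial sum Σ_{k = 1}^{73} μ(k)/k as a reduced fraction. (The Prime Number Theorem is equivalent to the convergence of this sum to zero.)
Σ μ(k)/k = -30588137492112380723638129/1163705159978543547160609242

Values of μ(k) for 1 ≤ k ≤ 73: μ(1) = 1, μ(2) = -1, μ(3) = -1, μ(5) = -1, μ(6) = 1, μ(7) = -1, μ(10) = 1, μ(11) = -1, μ(13) = -1, μ(14) = 1, μ(15) = 1, μ(17) = -1, μ(19) = -1, μ(21) = 1, μ(22) = 1, μ(23) = -1, μ(26) = 1, μ(29) = -1, μ(30) = -1, μ(31) = -1, μ(33) = 1, μ(34) = 1, μ(35) = 1, μ(37) = -1, μ(38) = 1, μ(39) = 1, μ(41) = -1, μ(42) = -1, μ(43) = -1, μ(46) = 1, μ(47) = -1, μ(51) = 1, μ(53) = -1, μ(55) = 1, μ(57) = 1, μ(58) = 1, μ(59) = -1, μ(61) = -1, μ(62) = 1, μ(65) = 1, μ(66) = -1, μ(67) = -1, μ(69) = 1, μ(70) = -1, μ(71) = -1, μ(73) = -1, with μ = 0 on non-squarefree integers. Summing μ(k)/k for k where μ(k) ≠ 0 gives -30588137492112380723638129/1163705159978543547160609242 ≈ -0.0263. (PNT ⟺ this sum → 0 as n → ∞.)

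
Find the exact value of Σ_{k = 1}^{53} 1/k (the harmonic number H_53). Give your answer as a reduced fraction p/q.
H_53 = 748469853272339196210427/164249358725037825439200

Direct summation: H_53 = 1 + 1/2 + ... + 1/53. The least common denominator is lcm(1, ..., 53) = 164249358725037825439200; over this denominator the numerator is 164249358725037825439200 + 82124679362518912719600 + 54749786241679275146400 + 41062339681259456359800 + 32849871745007565087840 + 27374893120839637573200 + 23464194103576832205600 + 20531169840629728179900 + 18249928747226425048800 + 16424935872503782543920 + 14931759884094347767200 + 13687446560419818786600 + 12634566055772140418400 + 11732097051788416102800 + 10949957248335855029280 + 10265584920314864089950 + 9661726983825754437600 + 9124964373613212524400 + 8644703090791464496800 + 8212467936251891271960 + 7821398034525610735200 + 7465879942047173883600 + 7141276466305992410400 + 6843723280209909393300 + 6569974349001513017568 + 6317283027886070209200 + 6083309582408808349600 + 5866048525894208051400 + 5663770990518545704800 + 5474978624167927514640 + 5298366410485091143200 + 5132792460157432044975 + 4977253294698115922400 + 4830863491912877218800 + 4692838820715366441120 + 4562482186806606262200 + 4439171857433454741600 + 4322351545395732248400 + 4211522018590713472800 + 4106233968125945635980 + 4006081920122873791200 + 3910699017262805367600 + 3819752528489251754400 + 3732939971023586941800 + 3649985749445285009760 + 3570638233152996205200 + 3494667206915698413600 + 3421861640104954696650 + 3352027729082404600800 + 3284987174500756508784 + 3220575661275251479200 + 3158641513943035104600 + 3099044504245996706400 = 748469853272339196210427, so H_53 = 748469853272339196210427/164249358725037825439200 (already in lowest terms) ≈ 4.55691. (The PNT-adjacent estimate ln(53) + γ ≈ 4.54751 matches within O(1/n).)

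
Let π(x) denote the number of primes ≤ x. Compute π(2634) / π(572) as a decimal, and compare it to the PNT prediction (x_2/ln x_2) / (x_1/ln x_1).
π(2634)/π(572) = 382/105 ≈ 3.6381;  PNT prediction ≈ 3.7121.

π(572) = 105 and π(2634) = 382, so π(2634)/π(572) ≈ 3.6381. The PNT-predicted ratio is (2634/ln(2634)) / (572/ln(572)) ≈ 3.7121. The two agree to within a few percent, as expected.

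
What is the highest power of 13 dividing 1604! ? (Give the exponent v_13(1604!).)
v_13(1604!) = 132

Legendre's formula: v_p(n!) = Σ_{k ≥ 1} ⌊n / p^k⌋. For p = 13, n = 1604, the terms are:
  ⌊1604/13^1⌋ = ⌊1604/13⌋ = 123
  ⌊1604/13^2⌋ = ⌊1604/169⌋ = 9
(the next term ⌊1604/13^3⌋ = 0, terminating the sum). Summing: v_13(1604!) = 123 + 9 = 132.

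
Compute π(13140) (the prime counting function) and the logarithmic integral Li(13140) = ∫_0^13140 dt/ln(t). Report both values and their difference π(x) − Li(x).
π(13140) = 1562;  Li(13140) ≈ 1581.88;  π(x) − Li(x) ≈ -19.88.

Direct count of primes ≤ 13140 gives π(13140) = 1562. Numerical evaluation of the logarithmic integral gives Li(13140) ≈ 1581.88. The difference π(x) − Li(x) ≈ -19.88 is typically negative for small/moderate x (Li(x) overestimates), though Littlewood's theorem shows this sign changes infinitely often.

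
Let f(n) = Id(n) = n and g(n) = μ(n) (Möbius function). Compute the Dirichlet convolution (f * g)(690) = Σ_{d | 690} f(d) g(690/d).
(Id * μ)(690) = 176

Divisors of 690: [1, 2, 3, 5, 6, 10, 15, 23, 30, 46, 69, 115, 138, 230, 345, 690]. For each d | 690:
  d = 1: Id(1) · μ(690/1) = 1 · 1 = 1
  d = 2: Id(2) · μ(690/2) = 2 · -1 = -2
  d = 3: Id(3) · μ(690/3) = 3 · -1 = -3
  d = 5: Id(5) · μ(690/5) = 5 · -1 = -5
  d = 6: Id(6) · μ(690/6) = 6 · 1 = 6
  d = 10: Id(10) · μ(690/10) = 10 · 1 = 10
  d = 15: Id(15) · μ(690/15) = 15 · 1 = 15
  d = 23: Id(23) · μ(690/23) = 23 · -1 = -23
  d = 30: Id(30) · μ(690/30) = 30 · -1 = -30
  d = 46: Id(46) · μ(690/46) = 46 · 1 = 46
  d = 69: Id(69) · μ(690/69) = 69 · 1 = 69
  d = 115: Id(115) · μ(690/115) = 115 · 1 = 115
  d = 138: Id(138) · μ(690/138) = 138 · -1 = -138
  d = 230: Id(230) · μ(690/230) = 230 · -1 = -230
  d = 345: Id(345) · μ(690/345) = 345 · -1 = -345
  d = 690: Id(690) · μ(690/690) = 690 · 1 = 690
Summing: (Id * μ)(690) = 1 + -2 + -3 + -5 + 6 + 10 + 15 + -23 + -30 + 46 + 69 + 115 + -138 + -230 + -345 + 690 = 176.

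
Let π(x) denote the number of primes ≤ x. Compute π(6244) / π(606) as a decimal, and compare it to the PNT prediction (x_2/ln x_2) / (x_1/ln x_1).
π(6244)/π(606) = 811/110 ≈ 7.3727;  PNT prediction ≈ 7.5536.

π(606) = 110 and π(6244) = 811, so π(6244)/π(606) ≈ 7.3727. The PNT-predicted ratio is (6244/ln(6244)) / (606/ln(606)) ≈ 7.5536. The two agree to within a few percent, as expected.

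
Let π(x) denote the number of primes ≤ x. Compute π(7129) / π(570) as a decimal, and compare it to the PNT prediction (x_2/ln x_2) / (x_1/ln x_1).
π(7129)/π(570) = 914/104 ≈ 8.7885;  PNT prediction ≈ 8.9456.

π(570) = 104 and π(7129) = 914, so π(7129)/π(570) ≈ 8.7885. The PNT-predicted ratio is (7129/ln(7129)) / (570/ln(570)) ≈ 8.9456. The two agree to within a few percent, as expected.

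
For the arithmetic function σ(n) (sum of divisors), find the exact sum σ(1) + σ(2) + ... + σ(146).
Σ_{n ≤ 146} σ(n) = 17588

Compute σ(n) for each 1 ≤ n ≤ 146: σ(1) = 1, σ(2) = 3, σ(3) = 4, σ(4) = 7, σ(5) = 6, σ(6) = 12, σ(7) = 8, σ(8) = 15, σ(9) = 13, σ(10) = 18, σ(11) = 12, σ(12) = 28, σ(13) = 14, σ(14) = 24, σ(15) = 24, σ(16) = 31, σ(17) = 18, σ(18) = 39, σ(19) = 20, σ(20) = 42, σ(21) = 32, σ(22) = 36, σ(23) = 24, σ(24) = 60, σ(25) = 31, σ(26) = 42, σ(27) = 40, σ(28) = 56, σ(29) = 30, σ(30) = 72, σ(31) = 32, σ(32) = 63, σ(33) = 48, σ(34) = 54, σ(35) = 48, σ(36) = 91, σ(37) = 38, σ(38) = 60, σ(39) = 56, σ(40) = 90, σ(41) = 42, σ(42) = 96, σ(43) = 44, σ(44) = 84, σ(45) = 78, σ(46) = 72, σ(47) = 48, σ(48) = 124, σ(49) = 57, σ(50) = 93, σ(51) = 72, σ(52) = 98, σ(53) = 54, σ(54) = 120, σ(55) = 72, σ(56) = 120, σ(57) = 80, σ(58) = 90, σ(59) = 60, σ(60) = 168, σ(61) = 62, σ(62) = 96, σ(63) = 104, σ(64) = 127, σ(65) = 84, σ(66) = 144, σ(67) = 68, σ(68) = 126, σ(69) = 96, σ(70) = 144, σ(71) = 72, σ(72) = 195, σ(73) = 74, σ(74) = 114, σ(75) = 124, σ(76) = 140, σ(77) = 96, σ(78) = 168, σ(79) = 80, σ(80) = 186, σ(81) = 121, σ(82) = 126, σ(83) = 84, σ(84) = 224, σ(85) = 108, σ(86) = 132, σ(87) = 120, σ(88) = 180, σ(89) = 90, σ(90) = 234, σ(91) = 112, σ(92) = 168, σ(93) = 128, σ(94) = 144, σ(95) = 120, σ(96) = 252, σ(97) = 98, σ(98) = 171, σ(99) = 156, σ(100) = 217, σ(101) = 102, σ(102) = 216, σ(103) = 104, σ(104) = 210, σ(105) = 192, σ(106) = 162, σ(107) = 108, σ(108) = 280, σ(109) = 110, σ(110) = 216, σ(111) = 152, σ(112) = 248, σ(113) = 114, σ(114) = 240, σ(115) = 144, σ(116) = 210, σ(117) = 182, σ(118) = 180, σ(119) = 144, σ(120) = 360, σ(121) = 133, σ(122) = 186, σ(123) = 168, σ(124) = 224, σ(125) = 156, σ(126) = 312, σ(127) = 128, σ(128) = 255, σ(129) = 176, σ(130) = 252, σ(131) = 132, σ(132) = 336, σ(133) = 160, σ(134) = 204, σ(135) = 240, σ(136) = 270, σ(137) = 138, σ(138) = 288, σ(139) = 140, σ(140) = 336, σ(141) = 192, σ(142) = 216, σ(143) = 168, σ(144) = 403, σ(145) = 180, σ(146) = 222. Summing all 146 values: 17588. (Average order: Σ_{n ≤ x} σ(n) ~ (π²/12) x². For x = 146, (π²/12)·146² ≈ 17531.71.)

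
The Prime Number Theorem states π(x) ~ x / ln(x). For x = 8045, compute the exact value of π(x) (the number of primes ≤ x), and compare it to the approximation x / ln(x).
π(8045) = 1011;  x/ln(x) ≈ 894.60;  relative error ≈ 11.51%.

Directly count primes up to 8045: π(8045) = 1011. The PNT approximation gives 8045/ln(8045) ≈ 8045/8.99281 ≈ 894.60. Relative error (π(x) − x/ln(x)) / π(x) ≈ 11.51%; the approximation is known to undercount slightly (Li(x) is a better estimate).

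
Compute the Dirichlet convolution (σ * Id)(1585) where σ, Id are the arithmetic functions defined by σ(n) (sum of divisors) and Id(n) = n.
(σ * Id)(1585) = 6985

Divisors of 1585: [1, 5, 317, 1585]. For each d | 1585:
  d = 1: σ(1) · Id(1585/1) = 1 · 1585 = 1585
  d = 5: σ(5) · Id(1585/5) = 6 · 317 = 1902
  d = 317: σ(317) · Id(1585/317) = 318 · 5 = 1590
  d = 1585: σ(1585) · Id(1585/1585) = 1908 · 1 = 1908
Summing: (σ * Id)(1585) = 1585 + 1902 + 1590 + 1908 = 6985.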